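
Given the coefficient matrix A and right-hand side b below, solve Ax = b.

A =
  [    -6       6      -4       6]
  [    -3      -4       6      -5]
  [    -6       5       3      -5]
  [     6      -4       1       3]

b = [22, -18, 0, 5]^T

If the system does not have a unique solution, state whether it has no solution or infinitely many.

Row-reduce the augmented matrix:
R1 ← R1 / (-6).
R2 ← R2 + 3·R1.
R3 ← R3 + 6·R1.
R4 ← R4 − 6·R1.
R2 ← R2 / (-7).
R1 ← R1 + 1·R2.
R3 ← R3 + 1·R2.
R4 ← R4 − 2·R2.
R3 ← R3 / (41/7).
R1 ← R1 + 10/21·R3.
R2 ← R2 + 8/7·R3.
R4 ← R4 + 5/7·R3.
R4 ← R4 / (226/41).
R1 ← R1 + 27/41·R4.
R2 ← R2 + 32/41·R4.
R3 ← R3 + 69/41·R4.
Reading off the reduced rows gives x_1 = 1, x_2 = 3, x_3 = 2, x_4 = 3.

x_1 = 1, x_2 = 3, x_3 = 2, x_4 = 3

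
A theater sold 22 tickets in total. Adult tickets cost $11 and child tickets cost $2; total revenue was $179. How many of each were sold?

adult tickets: 15, child tickets: 7

Let a = adult tickets, c = child tickets.
  a + c = 22
  2c + 11a = 179
Row-reduce the augmented matrix:
R2 ← R2 − 11·R1.
R2 ← R2 / (-9).
R1 ← R1 − 1·R2.
Reading off the reduced rows gives a = 15, c = 7.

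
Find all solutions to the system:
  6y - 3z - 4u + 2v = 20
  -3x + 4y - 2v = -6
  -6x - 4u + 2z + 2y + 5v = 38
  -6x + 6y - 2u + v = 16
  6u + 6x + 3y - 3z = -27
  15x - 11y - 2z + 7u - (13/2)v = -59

Row-reduce:
Swap R1 and R2.
R1 ← R1 / (-3).
R3 ← R3 + 6·R1.
R4 ← R4 + 6·R1.
R5 ← R5 − 6·R1.
R6 ← R6 − 15·R1.
R2 ← R2 / (6).
R1 ← R1 + 4/3·R2.
R3 ← R3 + 6·R2.
R4 ← R4 + 2·R2.
R5 ← R5 − 11·R2.
R6 ← R6 − 9·R2.
R3 ← R3 / (-1).
R1 ← R1 + 2/3·R3.
R2 ← R2 + 1/2·R3.
R4 ← R4 + 1·R3.
R5 ← R5 − 5/2·R3.
R6 ← R6 − 5/2·R3.
R4 ← R4 / (14/3).
R1 ← R1 − 40/9·R4.
R2 ← R2 − 10/3·R4.
R3 ← R3 − 8·R4.
R5 ← R5 + 20/3·R4.
R6 ← R6 + 7·R4.
R5 ← R5 / (171/14).
R1 ← R1 + 8/7·R5.
R2 ← R2 + 19/14·R5.
R3 ← R3 + 13/7·R5.
R4 ← R4 + 8/7·R5.
Row 6 reduces to 0 = 3, a contradiction. The system is inconsistent.

no solution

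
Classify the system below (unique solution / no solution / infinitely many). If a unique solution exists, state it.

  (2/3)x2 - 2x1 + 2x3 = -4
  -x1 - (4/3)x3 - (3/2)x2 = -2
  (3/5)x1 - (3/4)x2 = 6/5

Row-reduce the augmented matrix:
R1 ← R1 / (-2).
R2 ← R2 + 1·R1.
R3 ← R3 − 3/5·R1.
R2 ← R2 / (-11/6).
R1 ← R1 + 1/3·R2.
R3 ← R3 + 11/20·R2.
R3 ← R3 / (13/10).
R1 ← R1 + 19/33·R3.
R2 ← R2 − 14/11·R3.
Reading off the reduced rows gives x1 = 2, x2 = 0, x3 = 0.

x1 = 2, x2 = 0, x3 = 0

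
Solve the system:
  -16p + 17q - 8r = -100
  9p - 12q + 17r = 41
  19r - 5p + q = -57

Row-reduce the augmented matrix:
R1 ← R1 / (-16).
R2 ← R2 − 9·R1.
R3 ← R3 + 5·R1.
R2 ← R2 / (-39/16).
R1 ← R1 + 17/16·R2.
R3 ← R3 + 69/16·R2.
R3 ← R3 / (-8/13).
R1 ← R1 + 193/39·R3.
R2 ← R2 + 200/39·R3.
Reading off the reduced rows gives p = 3, q = -4, r = -2.

p = 3, q = -4, r = -2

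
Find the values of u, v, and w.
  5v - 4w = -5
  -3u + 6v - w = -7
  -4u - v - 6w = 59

Row-reduce the augmented matrix:
Swap R1 and R2.
R1 ← R1 / (-3).
R3 ← R3 + 4·R1.
R2 ← R2 / (5).
R1 ← R1 + 2·R2.
R3 ← R3 + 9·R2.
R3 ← R3 / (-178/15).
R1 ← R1 + 19/15·R3.
R2 ← R2 + 4/5·R3.
Reading off the reduced rows gives u = -6, v = -5, w = -5.

u = -6, v = -5, w = -5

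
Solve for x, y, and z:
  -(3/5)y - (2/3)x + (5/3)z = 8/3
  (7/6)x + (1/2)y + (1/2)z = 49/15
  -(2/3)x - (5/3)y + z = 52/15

x = 14/5, y = -2, z = 2

Row-reduce the augmented matrix:
R1 ← R1 / (-2/3).
R2 ← R2 − 7/6·R1.
R3 ← R3 + 2/3·R1.
R2 ← R2 / (-11/20).
R1 ← R1 − 9/10·R2.
R3 ← R3 + 16/15·R2.
R3 ← R3 / (-722/99).
R1 ← R1 − 34/11·R3.
R2 ← R2 + 205/33·R3.
Reading off the reduced rows gives x = 14/5, y = -2, z = 2.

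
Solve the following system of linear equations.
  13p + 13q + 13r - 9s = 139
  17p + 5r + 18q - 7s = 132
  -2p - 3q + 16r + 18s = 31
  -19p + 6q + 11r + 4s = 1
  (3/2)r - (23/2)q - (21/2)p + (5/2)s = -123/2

no solution

Row-reduce:
R1 ← R1 / (13).
R2 ← R2 − 17·R1.
R3 ← R3 + 2·R1.
R4 ← R4 + 19·R1.
R5 ← R5 + 21/2·R1.
R1 ← R1 − 1·R2.
R3 ← R3 + 1·R2.
R4 ← R4 − 25·R2.
R5 ← R5 + 1·R2.
R3 ← R3 / (6).
R1 ← R1 − 13·R3.
R2 ← R2 + 12·R3.
R4 ← R4 − 330·R3.
R4 ← R4 / (-16959/13).
R1 ← R1 + 2020/39·R4.
R2 ← R2 − 618/13·R4.
R3 ← R3 − 139/39·R4.
Row 5 reduces to 0 = 1, a contradiction. The system is inconsistent.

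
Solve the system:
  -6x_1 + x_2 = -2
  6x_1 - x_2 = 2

infinitely many solutions

Row-reduce:
R1 ← R1 / (-6).
R2 ← R2 − 6·R1.
Rank is 1 with 2 unknowns, leaving x_2 free.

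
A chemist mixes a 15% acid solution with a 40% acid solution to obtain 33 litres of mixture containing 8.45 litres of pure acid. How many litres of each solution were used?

Let a = litres of solution A, b = litres of solution B.
  a + b = 33
  (3/20)a + (2/5)b = 169/20
Row-reduce the augmented matrix:
R2 ← R2 − 3/20·R1.
R2 ← R2 / (1/4).
R1 ← R1 − 1·R2.
Reading off the reduced rows gives a = 19, b = 14.

litres of solution A: 19, litres of solution B: 14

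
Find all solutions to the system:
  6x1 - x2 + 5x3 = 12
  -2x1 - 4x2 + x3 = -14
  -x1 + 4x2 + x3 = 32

Row-reduce the augmented matrix:
R1 ← R1 / (6).
R2 ← R2 + 2·R1.
R3 ← R3 + 1·R1.
R2 ← R2 / (-13/3).
R1 ← R1 + 1/6·R2.
R3 ← R3 − 23/6·R2.
R3 ← R3 / (109/26).
R1 ← R1 − 19/26·R3.
R2 ← R2 + 8/13·R3.
Reading off the reduced rows gives x1 = -2, x2 = 6, x3 = 6.

x1 = -2, x2 = 6, x3 = 6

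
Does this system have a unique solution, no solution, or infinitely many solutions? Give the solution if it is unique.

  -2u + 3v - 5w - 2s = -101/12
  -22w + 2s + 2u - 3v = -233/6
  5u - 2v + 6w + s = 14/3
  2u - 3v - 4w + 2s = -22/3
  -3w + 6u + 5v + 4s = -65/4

Row-reduce the augmented matrix:
R1 ← R1 / (-2).
R2 ← R2 − 2·R1.
R3 ← R3 − 5·R1.
R4 ← R4 − 2·R1.
R5 ← R5 − 6·R1.
Swap R2 and R3.
R2 ← R2 / (11/2).
R1 ← R1 + 3/2·R2.
R5 ← R5 − 14·R2.
R3 ← R3 / (-27).
R1 ← R1 − 8/11·R3.
R2 ← R2 + 13/11·R3.
R4 ← R4 + 9·R3.
R5 ← R5 + 16/11·R3.
Swap R4 and R5.
R4 ← R4 / (90/11).
R1 ← R1 + 1/11·R4.
R2 ← R2 + 8/11·R4.
R5 reduces to 0 = 0, so the extra equation is consistent.
Reading off the reduced rows gives u = -3/2, v = -2/3, w = 7/4, s = 1/3.

u = -3/2, v = -2/3, w = 7/4, s = 1/3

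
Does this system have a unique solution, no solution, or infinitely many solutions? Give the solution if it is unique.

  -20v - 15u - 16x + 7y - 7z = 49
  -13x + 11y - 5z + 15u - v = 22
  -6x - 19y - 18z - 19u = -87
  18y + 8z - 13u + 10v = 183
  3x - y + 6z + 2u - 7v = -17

x = -1, y = 6, z = 2, u = -3, v = 2

Row-reduce the augmented matrix:
R1 ← R1 / (-16).
R2 ← R2 + 13·R1.
R3 ← R3 + 6·R1.
R5 ← R5 − 3·R1.
R2 ← R2 / (85/16).
R1 ← R1 + 7/16·R2.
R3 ← R3 + 173/8·R2.
R4 ← R4 − 18·R2.
R5 ← R5 − 5/16·R2.
R3 ← R3 / (-1069/85).
R1 ← R1 − 42/85·R3.
R2 ← R2 − 11/85·R3.
R4 ← R4 − 482/85·R3.
R5 ← R5 − 79/17·R3.
R4 ← R4 / (-65475/1069).
R1 ← R1 − 7482/1069·R4.
R2 ← R2 − 6541/1069·R4.
R3 ← R3 + 8270/1069·R4.
R5 ← R5 − 35853/1069·R4.
R5 ← R5 / (12254/1455).
R1 ← R1 − 5911/1455·R5.
R2 ← R2 − 11164/4365·R5.
R3 ← R3 + 3694/873·R5.
R4 ← R4 − 734/4365·R5.
Reading off the reduced rows gives x = -1, y = 6, z = 2, u = -3, v = 2.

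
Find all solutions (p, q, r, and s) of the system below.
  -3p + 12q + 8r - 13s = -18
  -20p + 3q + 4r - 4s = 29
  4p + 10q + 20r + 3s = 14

infinitely many solutions

Row-reduce:
R1 ← R1 / (-3).
R2 ← R2 + 20·R1.
R3 ← R3 − 4·R1.
R2 ← R2 / (-77).
R1 ← R1 + 4·R2.
R3 ← R3 − 26·R2.
R3 ← R3 / (3236/231).
R1 ← R1 + 8/77·R3.
R2 ← R2 − 148/231·R3.
Rank is 3 with 4 unknowns, leaving s free.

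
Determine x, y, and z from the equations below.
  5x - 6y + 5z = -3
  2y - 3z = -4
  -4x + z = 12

x = -3, y = -2, z = 0

Row-reduce the augmented matrix:
R1 ← R1 / (5).
R3 ← R3 + 4·R1.
R2 ← R2 / (2).
R1 ← R1 + 6/5·R2.
R3 ← R3 + 24/5·R2.
R3 ← R3 / (-11/5).
R1 ← R1 + 4/5·R3.
R2 ← R2 + 3/2·R3.
Reading off the reduced rows gives x = -3, y = -2, z = 0.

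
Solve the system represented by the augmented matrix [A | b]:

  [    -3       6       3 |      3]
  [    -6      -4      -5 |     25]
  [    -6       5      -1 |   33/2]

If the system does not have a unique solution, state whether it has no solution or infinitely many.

x_1 = -3, x_2 = -1/2, x_3 = -1

Row-reduce the augmented matrix:
R1 ← R1 / (-3).
R2 ← R2 + 6·R1.
R3 ← R3 + 6·R1.
R2 ← R2 / (-16).
R1 ← R1 + 2·R2.
R3 ← R3 + 7·R2.
R3 ← R3 / (-35/16).
R1 ← R1 − 3/8·R3.
R2 ← R2 − 11/16·R3.
Reading off the reduced rows gives x_1 = -3, x_2 = -1/2, x_3 = -1.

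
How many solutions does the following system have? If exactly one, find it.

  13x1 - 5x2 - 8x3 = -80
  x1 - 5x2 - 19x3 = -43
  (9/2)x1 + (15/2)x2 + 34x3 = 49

no solution

Row-reduce:
R1 ← R1 / (13).
R2 ← R2 − 1·R1.
R3 ← R3 − 9/2·R1.
R2 ← R2 / (-60/13).
R1 ← R1 + 5/13·R2.
R3 ← R3 − 120/13·R2.
Row 3 reduces to 0 = 3, a contradiction. The system is inconsistent.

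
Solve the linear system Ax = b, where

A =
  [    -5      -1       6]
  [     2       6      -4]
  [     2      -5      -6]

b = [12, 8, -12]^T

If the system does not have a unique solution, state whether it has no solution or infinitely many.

x_1 = -4, x_2 = 2, x_3 = -1

Row-reduce the augmented matrix:
R1 ← R1 / (-5).
R2 ← R2 − 2·R1.
R3 ← R3 − 2·R1.
R2 ← R2 / (28/5).
R1 ← R1 − 1/5·R2.
R3 ← R3 + 27/5·R2.
R3 ← R3 / (-36/7).
R1 ← R1 + 8/7·R3.
R2 ← R2 + 2/7·R3.
Reading off the reduced rows gives x_1 = -4, x_2 = 2, x_3 = -1.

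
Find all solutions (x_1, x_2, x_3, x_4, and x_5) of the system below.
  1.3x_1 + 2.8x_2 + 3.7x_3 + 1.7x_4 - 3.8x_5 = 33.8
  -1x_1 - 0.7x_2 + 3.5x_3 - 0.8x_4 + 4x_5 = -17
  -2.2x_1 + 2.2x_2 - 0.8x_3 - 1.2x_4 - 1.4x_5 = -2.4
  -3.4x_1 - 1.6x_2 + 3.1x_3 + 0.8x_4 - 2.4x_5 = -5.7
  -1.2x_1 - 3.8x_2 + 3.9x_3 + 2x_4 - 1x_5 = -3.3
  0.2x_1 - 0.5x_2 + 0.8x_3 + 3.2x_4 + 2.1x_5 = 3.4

x_1 = 4, x_2 = 3, x_3 = 1, x_4 = 3, x_5 = -3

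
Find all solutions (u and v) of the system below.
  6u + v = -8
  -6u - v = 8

infinitely many solutions

Row-reduce:
R1 ← R1 / (6).
R2 ← R2 + 6·R1.
Rank is 1 with 2 unknowns, leaving v free.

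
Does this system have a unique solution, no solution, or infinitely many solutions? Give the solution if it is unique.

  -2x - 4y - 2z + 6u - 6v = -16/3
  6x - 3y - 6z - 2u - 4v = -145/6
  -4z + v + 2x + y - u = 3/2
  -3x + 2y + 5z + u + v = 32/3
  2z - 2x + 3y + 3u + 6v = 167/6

Row-reduce the augmented matrix:
R1 ← R1 / (-2).
R2 ← R2 − 6·R1.
R3 ← R3 − 2·R1.
R4 ← R4 + 3·R1.
R5 ← R5 + 2·R1.
R2 ← R2 / (-15).
R1 ← R1 − 2·R2.
R3 ← R3 + 3·R2.
R4 ← R4 − 8·R2.
R5 ← R5 − 7·R2.
R3 ← R3 / (-18/5).
R1 ← R1 + 3/5·R3.
R2 ← R2 − 4/5·R3.
R4 ← R4 − 8/5·R3.
R5 ← R5 + 8/5·R3.
R4 ← R4 / (4/3).
R1 ← R1 + 7/6·R4.
R2 ← R2 + 2/3·R4.
R3 ← R3 + 1/2·R4.
R5 ← R5 − 11/3·R4.
R5 ← R5 / (15/2).
R1 ← R1 + 19/12·R5.
R2 ← R2 − 1/3·R5.
R3 ← R3 + 7/12·R5.
R4 ← R4 + 3/2·R5.
Reading off the reduced rows gives x = -1, y = 5/2, z = -1/3, u = 7/3, v = 2.

x = -1, y = 5/2, z = -1/3, u = 7/3, v = 2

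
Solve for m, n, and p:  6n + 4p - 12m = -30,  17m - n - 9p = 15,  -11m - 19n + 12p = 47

m = 4, n = -1, p = 6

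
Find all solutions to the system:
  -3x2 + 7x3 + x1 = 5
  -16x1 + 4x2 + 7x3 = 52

infinitely many solutions

Row-reduce:
R2 ← R2 + 16·R1.
R2 ← R2 / (-44).
R1 ← R1 + 3·R2.
Rank is 2 with 3 unknowns, leaving x3 free.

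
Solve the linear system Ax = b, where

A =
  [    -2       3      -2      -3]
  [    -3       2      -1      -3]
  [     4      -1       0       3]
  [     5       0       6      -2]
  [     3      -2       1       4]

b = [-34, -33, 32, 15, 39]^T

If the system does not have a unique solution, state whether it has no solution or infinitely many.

x_1 = 3, x_2 = -2, x_3 = 2, x_4 = 6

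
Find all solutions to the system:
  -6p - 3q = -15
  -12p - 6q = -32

Row-reduce:
R1 ← R1 / (-6).
R2 ← R2 + 12·R1.
Row 2 reduces to 0 = -2, a contradiction. The system is inconsistent.

no solution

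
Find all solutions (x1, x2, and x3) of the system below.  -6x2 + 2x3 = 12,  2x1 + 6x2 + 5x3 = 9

infinitely many solutions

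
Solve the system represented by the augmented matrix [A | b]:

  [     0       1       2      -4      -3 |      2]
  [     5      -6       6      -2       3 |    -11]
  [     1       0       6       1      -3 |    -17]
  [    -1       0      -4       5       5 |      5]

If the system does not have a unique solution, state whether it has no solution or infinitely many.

Row-reduce:
Swap R1 and R2.
R1 ← R1 / (5).
R3 ← R3 − 1·R1.
R4 ← R4 + 1·R1.
R1 ← R1 + 6/5·R2.
R3 ← R3 − 6/5·R2.
R4 ← R4 + 6/5·R2.
R3 ← R3 / (12/5).
R1 ← R1 − 18/5·R3.
R2 ← R2 − 2·R3.
R4 ← R4 + 2/5·R3.
R4 ← R4 / (5/6).
R1 ← R1 + 29/2·R4.
R2 ← R2 + 55/6·R4.
R3 ← R3 − 31/12·R4.
Rank is 4 with 5 unknowns, leaving x_5 free.

infinitely many solutions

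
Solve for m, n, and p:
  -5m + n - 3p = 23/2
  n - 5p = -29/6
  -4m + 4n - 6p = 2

m = -3, n = -3/2, p = 2/3

Row-reduce the augmented matrix:
R1 ← R1 / (-5).
R3 ← R3 + 4·R1.
R1 ← R1 + 1/5·R2.
R3 ← R3 − 16/5·R2.
R3 ← R3 / (62/5).
R1 ← R1 + 2/5·R3.
R2 ← R2 + 5·R3.
Reading off the reduced rows gives m = -3, n = -3/2, p = 2/3.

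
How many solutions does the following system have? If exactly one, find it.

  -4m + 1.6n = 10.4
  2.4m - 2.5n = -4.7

m = -3, n = -1

Row-reduce the augmented matrix:
R1 ← R1 / (-4).
R2 ← R2 − 12/5·R1.
R2 ← R2 / (-77/50).
R1 ← R1 + 2/5·R2.
Reading off the reduced rows gives m = -3, n = -1.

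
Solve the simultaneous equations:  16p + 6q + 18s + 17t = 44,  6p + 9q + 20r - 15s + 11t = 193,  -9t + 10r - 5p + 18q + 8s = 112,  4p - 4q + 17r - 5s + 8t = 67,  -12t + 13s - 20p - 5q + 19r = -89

Row-reduce the augmented matrix:
R1 ← R1 / (16).
R2 ← R2 − 6·R1.
R3 ← R3 + 5·R1.
R4 ← R4 − 4·R1.
R5 ← R5 + 20·R1.
R2 ← R2 / (27/4).
R1 ← R1 − 3/8·R2.
R3 ← R3 − 159/8·R2.
R4 ← R4 + 11/2·R2.
R5 ← R5 − 5/2·R2.
R3 ← R3 / (-440/9).
R1 ← R1 + 10/9·R3.
R2 ← R2 − 80/27·R3.
R4 ← R4 − 899/27·R3.
R5 ← R5 − 313/27·R3.
R4 ← R4 / (33889/1320).
R1 ← R1 − 25/44·R4.
R2 ← R2 − 49/33·R4.
R3 ← R3 + 699/440·R4.
R5 ← R5 − 81803/1320·R4.
R5 ← R5 / (1861849/135556).
R1 ← R1 − 43829/33889·R5.
R2 ← R2 + 15835/135556·R5.
R3 ← R3 − 12187/135556·R5.
R4 ← R4 + 22533/135556·R5.
Reading off the reduced rows gives p = 6, q = 6, r = 4, s = -3, t = -2.

p = 6, q = 6, r = 4, s = -3, t = -2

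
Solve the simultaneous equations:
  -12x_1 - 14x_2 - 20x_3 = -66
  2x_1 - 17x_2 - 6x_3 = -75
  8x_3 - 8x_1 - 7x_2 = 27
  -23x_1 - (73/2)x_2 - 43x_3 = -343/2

Row-reduce:
R1 ← R1 / (-12).
R2 ← R2 − 2·R1.
R3 ← R3 + 8·R1.
R4 ← R4 + 23·R1.
R2 ← R2 / (-58/3).
R1 ← R1 − 7/6·R2.
R3 ← R3 − 7/3·R2.
R4 ← R4 + 29/3·R2.
R3 ← R3 / (586/29).
R1 ← R1 − 32/29·R3.
R2 ← R2 − 14/29·R3.
Row 4 reduces to 0 = -2, a contradiction. The system is inconsistent.

no solution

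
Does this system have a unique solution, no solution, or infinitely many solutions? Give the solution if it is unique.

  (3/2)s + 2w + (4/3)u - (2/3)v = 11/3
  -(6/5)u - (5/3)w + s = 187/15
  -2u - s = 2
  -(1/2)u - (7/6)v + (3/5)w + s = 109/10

u = -4, v = -3, w = -1, s = 6

Row-reduce the augmented matrix:
R1 ← R1 / (4/3).
R2 ← R2 + 6/5·R1.
R3 ← R3 + 2·R1.
R4 ← R4 + 1/2·R1.
R2 ← R2 / (-3/5).
R1 ← R1 + 1/2·R2.
R3 ← R3 + 1·R2.
R4 ← R4 + 17/12·R2.
R3 ← R3 / (25/9).
R1 ← R1 − 25/18·R3.
R2 ← R2 + 2/9·R3.
R4 ← R4 − 559/540·R3.
R4 ← R4 / (-8977/3000).
R1 ← R1 − 1/2·R4.
R2 ← R2 + 413/100·R4.
R3 ← R3 + 24/25·R4.
Reading off the reduced rows gives u = -4, v = -3, w = -1, s = 6.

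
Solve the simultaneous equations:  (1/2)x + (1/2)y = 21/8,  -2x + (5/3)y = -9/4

Row-reduce the augmented matrix:
R1 ← R1 / (1/2).
R2 ← R2 + 2·R1.
R2 ← R2 / (11/3).
R1 ← R1 − 1·R2.
Reading off the reduced rows gives x = 3, y = 9/4.

x = 3, y = 9/4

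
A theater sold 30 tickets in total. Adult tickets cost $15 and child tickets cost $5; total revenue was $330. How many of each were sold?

Let a = adult tickets, c = child tickets.
  a + c = 30
  15a + 5c = 330
From equation 1: a = 30 − c.
Substitute into equation 2 and solve: c = 12.
Then a = 18.

adult tickets: 18, child tickets: 12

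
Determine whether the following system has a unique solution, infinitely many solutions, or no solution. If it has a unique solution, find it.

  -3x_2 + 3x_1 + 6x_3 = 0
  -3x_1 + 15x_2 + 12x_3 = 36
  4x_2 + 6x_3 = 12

infinitely many solutions

Row-reduce:
R1 ← R1 / (3).
R2 ← R2 + 3·R1.
R2 ← R2 / (12).
R1 ← R1 + 1·R2.
R3 ← R3 − 4·R2.
Rank is 2 with 3 unknowns, leaving x_3 free.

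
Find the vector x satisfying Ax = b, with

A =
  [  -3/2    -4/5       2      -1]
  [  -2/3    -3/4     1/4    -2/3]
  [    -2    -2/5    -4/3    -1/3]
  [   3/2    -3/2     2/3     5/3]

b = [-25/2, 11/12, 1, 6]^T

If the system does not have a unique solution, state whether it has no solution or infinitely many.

Row-reduce the augmented matrix:
R1 ← R1 / (-3/2).
R2 ← R2 + 2/3·R1.
R3 ← R3 + 2·R1.
R4 ← R4 − 3/2·R1.
R2 ← R2 / (-71/180).
R1 ← R1 − 8/15·R2.
R3 ← R3 − 2/3·R2.
R4 ← R4 + 23/10·R2.
R3 ← R3 / (-1082/213).
R1 ← R1 + 156/71·R3.
R2 ← R2 − 115/71·R3.
R4 ← R4 − 2723/426·R3.
R4 ← R4 / (5947/2164).
R1 ← R1 − 52/541·R4.
R2 ← R2 − 825/1082·R4.
R3 ← R3 + 133/1082·R4.
Reading off the reduced rows gives x_1 = 5, x_2 = -5, x_3 = -6, x_4 = -3.

x_1 = 5, x_2 = -5, x_3 = -6, x_4 = -3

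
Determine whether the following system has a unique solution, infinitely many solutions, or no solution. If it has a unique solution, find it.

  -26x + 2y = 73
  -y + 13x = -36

no solution

Row-reduce:
R1 ← R1 / (-26).
R2 ← R2 − 13·R1.
Row 2 reduces to 0 = 1/2, a contradiction. The system is inconsistent.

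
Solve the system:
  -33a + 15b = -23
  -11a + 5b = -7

Row-reduce:
R1 ← R1 / (-33).
R2 ← R2 + 11·R1.
Row 2 reduces to 0 = 2/3, a contradiction. The system is inconsistent.

no solution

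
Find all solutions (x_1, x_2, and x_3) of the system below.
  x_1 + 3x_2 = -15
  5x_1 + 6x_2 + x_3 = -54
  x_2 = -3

x_1 = -6, x_2 = -3, x_3 = -6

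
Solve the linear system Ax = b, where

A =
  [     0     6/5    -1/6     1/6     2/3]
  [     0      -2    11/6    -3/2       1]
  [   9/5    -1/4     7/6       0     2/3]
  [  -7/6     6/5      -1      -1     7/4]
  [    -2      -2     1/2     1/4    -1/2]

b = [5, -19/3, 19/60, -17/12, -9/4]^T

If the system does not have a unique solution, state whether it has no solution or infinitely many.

Row-reduce the augmented matrix:
Swap R1 and R3.
R1 ← R1 / (9/5).
R4 ← R4 + 7/6·R1.
R5 ← R5 + 2·R1.
R2 ← R2 / (-2).
R1 ← R1 + 5/36·R2.
R3 ← R3 − 6/5·R2.
R4 ← R4 − 1121/1080·R2.
R5 ← R5 + 41/18·R2.
R3 ← R3 / (14/15).
R1 ← R1 − 25/48·R3.
R2 ← R2 + 11/12·R3.
R4 ← R4 − 1019/1440·R3.
R5 ← R5 + 7/24·R3.
R4 ← R4 / (-1643/1344).
R1 ← R1 − 115/224·R4.
R2 ← R2 − 5/168·R4.
R3 ← R3 + 11/14·R4.
R5 ← R5 − 83/48·R4.
R5 ← R5 / (1043317/532332).
R1 ← R1 − 3205/9858·R5.
R2 ← R2 − 104660/133083·R5.
R3 ← R3 − 10573/44361·R5.
R4 ← R4 + 63167/44361·R5.
Reading off the reduced rows gives x_1 = -2, x_2 = 5, x_3 = 5, x_4 = 3, x_5 = -1.

x_1 = -2, x_2 = 5, x_3 = 5, x_4 = 3, x_5 = -1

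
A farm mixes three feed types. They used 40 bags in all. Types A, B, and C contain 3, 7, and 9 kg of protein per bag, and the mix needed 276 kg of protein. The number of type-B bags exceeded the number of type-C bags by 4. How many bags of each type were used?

type-A bags: 8, type-B bags: 18, type-C bags: 14

Let a = type-A bags, b = type-B bags, c = type-C bags.
  a + b + c = 40
  9c + 7b + 3a = 276
  b - c = 4
Row-reduce the augmented matrix:
R2 ← R2 − 3·R1.
R2 ← R2 / (4).
R1 ← R1 − 1·R2.
R3 ← R3 − 1·R2.
R3 ← R3 / (-5/2).
R1 ← R1 + 1/2·R3.
R2 ← R2 − 3/2·R3.
Reading off the reduced rows gives a = 8, b = 18, c = 14.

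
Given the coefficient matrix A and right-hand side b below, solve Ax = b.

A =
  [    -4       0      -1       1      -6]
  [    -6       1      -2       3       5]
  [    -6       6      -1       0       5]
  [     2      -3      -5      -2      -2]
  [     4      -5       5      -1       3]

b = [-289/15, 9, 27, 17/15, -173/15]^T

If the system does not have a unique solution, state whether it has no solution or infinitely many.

x_1 = 1, x_2 = 3, x_3 = -2, x_4 = -5/3, x_5 = 13/5

Row-reduce the augmented matrix:
R1 ← R1 / (-4).
R2 ← R2 + 6·R1.
R3 ← R3 + 6·R1.
R4 ← R4 − 2·R1.
R5 ← R5 − 4·R1.
R3 ← R3 − 6·R2.
R4 ← R4 + 3·R2.
R5 ← R5 + 5·R2.
R3 ← R3 / (7/2).
R1 ← R1 − 1/4·R3.
R2 ← R2 + 1/2·R3.
R4 ← R4 + 7·R3.
R5 ← R5 − 3/2·R3.
R4 ← R4 / (-18).
R1 ← R1 − 1/2·R4.
R3 ← R3 + 3·R4.
R5 ← R5 − 12·R4.
R5 ← R5 / (85/3).
R1 ← R1 − 131/36·R5.
R2 ← R2 − 4·R5.
R3 ← R3 + 17/6·R5.
R4 ← R4 − 103/18·R5.
Reading off the reduced rows gives x_1 = 1, x_2 = 3, x_3 = -2, x_4 = -5/3, x_5 = 13/5.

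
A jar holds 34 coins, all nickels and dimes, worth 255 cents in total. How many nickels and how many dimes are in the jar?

nickels: 17, dimes: 17

Let n = nickels, d = dimes.
  n + d = 34
  5n + 10d = 255
From equation 1: n = 34 − d.
Substitute into equation 2 and solve: d = 17.
Then n = 17.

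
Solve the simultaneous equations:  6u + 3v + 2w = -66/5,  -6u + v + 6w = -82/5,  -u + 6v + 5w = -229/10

u = -1/2, v = -7/5, w = -3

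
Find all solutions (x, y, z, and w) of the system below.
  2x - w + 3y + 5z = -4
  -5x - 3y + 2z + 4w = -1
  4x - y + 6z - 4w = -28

Row-reduce:
R1 ← R1 / (2).
R2 ← R2 + 5·R1.
R3 ← R3 − 4·R1.
R2 ← R2 / (9/2).
R1 ← R1 − 3/2·R2.
R3 ← R3 + 7·R2.
R3 ← R3 / (167/9).
R1 ← R1 + 7/3·R3.
R2 ← R2 − 29/9·R3.
Rank is 3 with 4 unknowns, leaving w free.

infinitely many solutions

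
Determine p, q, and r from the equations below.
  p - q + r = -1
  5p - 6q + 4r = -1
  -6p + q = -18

p = 3, q = 0, r = -4

Row-reduce the augmented matrix:
R2 ← R2 − 5·R1.
R3 ← R3 + 6·R1.
R2 ← R2 / (-1).
R1 ← R1 + 1·R2.
R3 ← R3 + 5·R2.
R3 ← R3 / (11).
R1 ← R1 − 2·R3.
R2 ← R2 − 1·R3.
Reading off the reduced rows gives p = 3, q = 0, r = -4.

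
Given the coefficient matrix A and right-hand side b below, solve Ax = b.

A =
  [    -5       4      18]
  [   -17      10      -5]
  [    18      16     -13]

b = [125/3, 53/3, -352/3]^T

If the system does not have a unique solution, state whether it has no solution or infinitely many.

Row-reduce the augmented matrix:
R1 ← R1 / (-5).
R2 ← R2 + 17·R1.
R3 ← R3 − 18·R1.
R2 ← R2 / (-18/5).
R1 ← R1 + 4/5·R2.
R3 ← R3 − 152/5·R2.
R3 ← R3 / (-4565/9).
R1 ← R1 − 100/9·R3.
R2 ← R2 − 331/18·R3.
Reading off the reduced rows gives x_1 = -3, x_2 = -7/3, x_3 = 2.

x_1 = -3, x_2 = -7/3, x_3 = 2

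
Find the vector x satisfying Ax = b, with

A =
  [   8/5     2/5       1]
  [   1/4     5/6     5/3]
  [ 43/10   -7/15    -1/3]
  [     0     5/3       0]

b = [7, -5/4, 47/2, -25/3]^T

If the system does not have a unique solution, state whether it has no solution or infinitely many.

Row-reduce the augmented matrix:
R1 ← R1 / (8/5).
R2 ← R2 − 1/4·R1.
R3 ← R3 − 43/10·R1.
R2 ← R2 / (37/48).
R1 ← R1 − 1/4·R2.
R3 ← R3 + 37/24·R2.
R4 ← R4 − 5/3·R2.
Swap R3 and R4.
R3 ← R3 / (-725/222).
R1 ← R1 − 5/37·R3.
R2 ← R2 − 145/74·R3.
R4 reduces to 0 = 0, so the extra equation is consistent.
Reading off the reduced rows gives x_1 = 5, x_2 = -5, x_3 = 1.

x_1 = 5, x_2 = -5, x_3 = 1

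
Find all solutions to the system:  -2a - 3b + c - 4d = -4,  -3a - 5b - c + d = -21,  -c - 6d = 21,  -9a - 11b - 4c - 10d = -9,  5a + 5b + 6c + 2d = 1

Row-reduce the augmented matrix:
R1 ← R1 / (-2).
R2 ← R2 + 3·R1.
R4 ← R4 + 9·R1.
R5 ← R5 − 5·R1.
R2 ← R2 / (-1/2).
R1 ← R1 − 3/2·R2.
R4 ← R4 − 5/2·R2.
R5 ← R5 + 5/2·R2.
R3 ← R3 / (-1).
R1 ← R1 + 8·R3.
R2 ← R2 − 5·R3.
R4 ← R4 + 21·R3.
R5 ← R5 − 21·R3.
R4 ← R4 / (169).
R1 ← R1 − 71·R4.
R2 ← R2 + 44·R4.
R3 ← R3 − 6·R4.
R5 ← R5 + 169·R4.
R5 reduces to 0 = 0, so the extra equation is consistent.
Reading off the reduced rows gives a = 2, b = 3, c = -3, d = -3.

a = 2, b = 3, c = -3, d = -3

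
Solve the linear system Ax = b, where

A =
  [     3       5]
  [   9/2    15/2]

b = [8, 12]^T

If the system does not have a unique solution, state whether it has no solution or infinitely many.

infinitely many solutions

Row-reduce:
R1 ← R1 / (3).
R2 ← R2 − 9/2·R1.
Rank is 1 with 2 unknowns, leaving x_2 free.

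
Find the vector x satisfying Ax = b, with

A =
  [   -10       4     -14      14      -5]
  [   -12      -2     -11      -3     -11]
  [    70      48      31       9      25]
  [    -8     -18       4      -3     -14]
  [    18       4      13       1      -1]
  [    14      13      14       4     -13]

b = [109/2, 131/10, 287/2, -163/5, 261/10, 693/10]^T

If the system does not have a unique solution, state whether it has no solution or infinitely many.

x_1 = 11/5, x_2 = 2, x_3 = -2, x_4 = 2, x_5 = -5/2

Row-reduce the augmented matrix:
R1 ← R1 / (-10).
R2 ← R2 + 12·R1.
R3 ← R3 − 70·R1.
R4 ← R4 + 8·R1.
R5 ← R5 − 18·R1.
R6 ← R6 − 14·R1.
R2 ← R2 / (-34/5).
R1 ← R1 + 2/5·R2.
R3 ← R3 − 76·R2.
R4 ← R4 + 106/5·R2.
R5 ← R5 − 56/5·R2.
R6 ← R6 − 93/5·R2.
R3 ← R3 / (-37/17).
R1 ← R1 − 18/17·R3.
R2 ← R2 + 29/34·R3.
R4 ← R4 + 49/17·R3.
R5 ← R5 + 45/17·R3.
R6 ← R6 − 349/34·R3.
R4 ← R4 / (7359/37).
R1 ← R1 + 2066/37·R4.
R2 ← R2 − 1765/37·R4.
R3 ← R3 − 1943/37·R4.
R5 ← R5 − 4906/37·R4.
R6 ← R6 + 21075/37·R4.
Swap R5 and R6.
R5 ← R5 / (-385215/4906).
R1 ← R1 + 25477/4906·R5.
R2 ← R2 − 21035/4906·R5.
R3 ← R3 − 14125/2453·R5.
R4 ← R4 − 1145/2453·R5.
R6 reduces to 0 = 0, so the extra equation is consistent.
Reading off the reduced rows gives x_1 = 11/5, x_2 = 2, x_3 = -2, x_4 = 2, x_5 = -5/2.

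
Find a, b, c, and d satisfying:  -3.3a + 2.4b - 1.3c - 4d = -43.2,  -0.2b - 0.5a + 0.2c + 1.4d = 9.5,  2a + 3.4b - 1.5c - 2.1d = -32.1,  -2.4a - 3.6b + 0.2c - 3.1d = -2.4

Row-reduce the augmented matrix:
R1 ← R1 / (-33/10).
R2 ← R2 + 1/2·R1.
R3 ← R3 − 2·R1.
R4 ← R4 + 12/5·R1.
R2 ← R2 / (-31/55).
R1 ← R1 + 8/11·R2.
R3 ← R3 − 267/55·R2.
R4 ← R4 + 294/55·R2.
R3 ← R3 / (526/465).
R1 ← R1 + 11/93·R3.
R2 ← R2 + 131/186·R3.
R4 ← R4 + 406/155·R3.
R4 ← R4 / (13566/1315).
R1 ← R1 + 45/1052·R4.
R2 ← R2 − 9219/2104·R4.
R3 ← R3 − 11861/1052·R4.
Reading off the reduced rows gives a = 1, b = -5, c = 3, d = 6.

a = 1, b = -5, c = 3, d = 6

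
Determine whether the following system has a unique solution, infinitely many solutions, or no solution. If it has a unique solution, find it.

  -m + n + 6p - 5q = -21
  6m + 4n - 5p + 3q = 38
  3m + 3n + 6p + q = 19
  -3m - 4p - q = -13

m = 3, n = 2, p = 0, q = 4

Row-reduce the augmented matrix:
R1 ← R1 / (-1).
R2 ← R2 − 6·R1.
R3 ← R3 − 3·R1.
R4 ← R4 + 3·R1.
R2 ← R2 / (10).
R1 ← R1 + 1·R2.
R3 ← R3 − 6·R2.
R4 ← R4 + 3·R2.
R3 ← R3 / (27/5).
R1 ← R1 + 29/10·R3.
R2 ← R2 − 31/10·R3.
R4 ← R4 + 127/10·R3.
R4 ← R4 / (299/27).
R1 ← R1 − 94/27·R4.
R2 ← R2 + 107/27·R4.
R3 ← R3 − 11/27·R4.
Reading off the reduced rows gives m = 3, n = 2, p = 0, q = 4.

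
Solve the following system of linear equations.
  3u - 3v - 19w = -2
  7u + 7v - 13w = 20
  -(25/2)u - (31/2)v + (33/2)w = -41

Row-reduce:
R1 ← R1 / (3).
R2 ← R2 − 7·R1.
R3 ← R3 + 25/2·R1.
R2 ← R2 / (14).
R1 ← R1 + 1·R2.
R3 ← R3 + 28·R2.
Rank is 2 with 3 unknowns, leaving w free.

infinitely many solutions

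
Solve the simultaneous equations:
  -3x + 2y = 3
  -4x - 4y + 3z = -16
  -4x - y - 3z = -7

Row-reduce the augmented matrix:
R1 ← R1 / (-3).
R2 ← R2 + 4·R1.
R3 ← R3 + 4·R1.
R2 ← R2 / (-20/3).
R1 ← R1 + 2/3·R2.
R3 ← R3 + 11/3·R2.
R3 ← R3 / (-93/20).
R1 ← R1 + 3/10·R3.
R2 ← R2 + 9/20·R3.
Reading off the reduced rows gives x = 1, y = 3, z = 0.

x = 1, y = 3, z = 0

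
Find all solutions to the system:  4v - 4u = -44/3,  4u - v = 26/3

u = 5/3, v = -2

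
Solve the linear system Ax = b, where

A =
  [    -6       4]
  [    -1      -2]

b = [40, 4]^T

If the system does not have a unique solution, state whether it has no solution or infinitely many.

From equation 2: x_1 = -4 − 2·x_2.
Substitute into equation 1 and solve: x_2 = 1.
Then x_1 = -6.

x_1 = -6, x_2 = 1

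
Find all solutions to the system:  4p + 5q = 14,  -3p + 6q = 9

p = 1, q = 2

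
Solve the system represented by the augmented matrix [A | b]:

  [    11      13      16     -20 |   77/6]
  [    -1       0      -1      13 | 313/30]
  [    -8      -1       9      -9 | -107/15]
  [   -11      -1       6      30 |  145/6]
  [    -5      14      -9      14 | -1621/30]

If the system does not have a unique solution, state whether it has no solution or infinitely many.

Row-reduce the augmented matrix:
R1 ← R1 / (11).
R2 ← R2 + 1·R1.
R3 ← R3 + 8·R1.
R4 ← R4 + 11·R1.
R5 ← R5 + 5·R1.
R2 ← R2 / (13/11).
R1 ← R1 − 13/11·R2.
R3 ← R3 − 93/11·R2.
R4 ← R4 − 12·R2.
R5 ← R5 − 219/11·R2.
R3 ← R3 / (226/13).
R1 ← R1 − 1·R3.
R2 ← R2 − 5/13·R3.
R4 ← R4 − 226/13·R3.
R5 ← R5 + 122/13·R3.
Swap R4 and R5.
R4 ← R4 / (-27047/113).
R1 ← R1 + 796/113·R4.
R2 ← R2 − 1328/113·R4.
R3 ← R3 + 673/113·R4.
R5 reduces to 0 = 0, so the extra equation is consistent.
Reading off the reduced rows gives x_1 = 8/3, x_2 = -5/2, x_3 = 5/2, x_4 = 6/5.

x_1 = 8/3, x_2 = -5/2, x_3 = 5/2, x_4 = 6/5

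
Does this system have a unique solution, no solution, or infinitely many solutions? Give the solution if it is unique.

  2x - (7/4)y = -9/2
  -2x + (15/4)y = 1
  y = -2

Row-reduce:
R1 ← R1 / (2).
R2 ← R2 + 2·R1.
R2 ← R2 / (2).
R1 ← R1 + 7/8·R2.
R3 ← R3 − 1·R2.
Row 3 reduces to 0 = -1/4, a contradiction. The system is inconsistent.

no solution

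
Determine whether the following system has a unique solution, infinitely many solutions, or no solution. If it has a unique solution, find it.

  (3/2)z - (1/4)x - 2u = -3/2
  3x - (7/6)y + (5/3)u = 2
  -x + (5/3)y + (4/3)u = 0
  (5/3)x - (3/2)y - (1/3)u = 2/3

infinitely many solutions

Row-reduce:
R1 ← R1 / (-1/4).
R2 ← R2 − 3·R1.
R3 ← R3 + 1·R1.
R4 ← R4 − 5/3·R1.
R2 ← R2 / (-7/6).
R3 ← R3 − 5/3·R2.
R4 ← R4 + 3/2·R2.
R3 ← R3 / (138/7).
R1 ← R1 + 6·R3.
R2 ← R2 + 108/7·R3.
R4 ← R4 + 92/7·R3.
Rank is 3 with 4 unknowns, leaving u free.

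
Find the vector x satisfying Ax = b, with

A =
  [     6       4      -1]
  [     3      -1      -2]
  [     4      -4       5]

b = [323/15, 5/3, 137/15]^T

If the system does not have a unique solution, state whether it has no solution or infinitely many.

x_1 = 12/5, x_2 = 11/5, x_3 = 5/3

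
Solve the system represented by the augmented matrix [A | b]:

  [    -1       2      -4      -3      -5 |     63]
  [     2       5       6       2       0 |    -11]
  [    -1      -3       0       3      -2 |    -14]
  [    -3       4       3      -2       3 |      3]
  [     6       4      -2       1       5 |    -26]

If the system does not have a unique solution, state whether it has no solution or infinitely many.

Row-reduce the augmented matrix:
R1 ← R1 / (-1).
R2 ← R2 − 2·R1.
R3 ← R3 + 1·R1.
R4 ← R4 + 3·R1.
R5 ← R5 − 6·R1.
R2 ← R2 / (9).
R1 ← R1 + 2·R2.
R3 ← R3 + 5·R2.
R4 ← R4 + 2·R2.
R5 ← R5 − 16·R2.
R3 ← R3 / (26/9).
R1 ← R1 − 32/9·R3.
R2 ← R2 + 2/9·R3.
R4 ← R4 − 131/9·R3.
R5 ← R5 + 202/9·R3.
R4 ← R4 / (-168/13).
R1 ← R1 + 33/13·R4.
R2 ← R2 + 2/13·R4.
R3 ← R3 − 17/13·R4.
R5 ← R5 − 253/13·R4.
R5 ← R5 / (5401/336).
R1 ← R1 − 33/112·R5.
R2 ← R2 + 277/168·R5.
R3 ← R3 − 677/336·R5.
R4 ← R4 + 745/336·R5.
Reading off the reduced rows gives x_1 = -1, x_2 = 3, x_3 = -2, x_4 = -6, x_5 = -6.

x_1 = -1, x_2 = 3, x_3 = -2, x_4 = -6, x_5 = -6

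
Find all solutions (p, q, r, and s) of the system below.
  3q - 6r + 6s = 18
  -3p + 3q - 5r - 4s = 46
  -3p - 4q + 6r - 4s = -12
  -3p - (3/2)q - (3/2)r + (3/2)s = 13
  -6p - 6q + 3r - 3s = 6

no solution

Row-reduce:
Swap R1 and R2.
R1 ← R1 / (-3).
R3 ← R3 + 3·R1.
R4 ← R4 + 3·R1.
R5 ← R5 + 6·R1.
R2 ← R2 / (3).
R1 ← R1 + 1·R2.
R3 ← R3 + 7·R2.
R4 ← R4 + 9/2·R2.
R5 ← R5 + 12·R2.
R3 ← R3 / (-3).
R1 ← R1 + 1/3·R3.
R2 ← R2 + 2·R3.
R4 ← R4 + 11/2·R3.
R5 ← R5 + 11·R3.
R4 ← R4 / (-67/6).
R1 ← R1 − 16/9·R4.
R2 ← R2 + 22/3·R4.
R3 ← R3 + 14/3·R4.
R5 ← R5 + 67/3·R4.
Row 5 reduces to 0 = -2, a contradiction. The system is inconsistent.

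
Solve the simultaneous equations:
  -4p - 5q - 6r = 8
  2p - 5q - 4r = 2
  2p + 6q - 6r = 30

p = 0, q = 2, r = -3

Row-reduce the augmented matrix:
R1 ← R1 / (-4).
R2 ← R2 − 2·R1.
R3 ← R3 − 2·R1.
R2 ← R2 / (-15/2).
R1 ← R1 − 5/4·R2.
R3 ← R3 − 7/2·R2.
R3 ← R3 / (-184/15).
R1 ← R1 − 1/3·R3.
R2 ← R2 − 14/15·R3.
Reading off the reduced rows gives p = 0, q = 2, r = -3.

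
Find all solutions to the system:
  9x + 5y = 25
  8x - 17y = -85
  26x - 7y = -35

Row-reduce the augmented matrix:
R1 ← R1 / (9).
R2 ← R2 − 8·R1.
R3 ← R3 − 26·R1.
R2 ← R2 / (-193/9).
R1 ← R1 − 5/9·R2.
R3 ← R3 + 193/9·R2.
R3 reduces to 0 = 0, so the extra equation is consistent.
Reading off the reduced rows gives x = 0, y = 5.

x = 0, y = 5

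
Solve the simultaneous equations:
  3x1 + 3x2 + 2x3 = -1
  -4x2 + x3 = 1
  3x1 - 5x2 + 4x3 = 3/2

no solution

Row-reduce:
R1 ← R1 / (3).
R3 ← R3 − 3·R1.
R2 ← R2 / (-4).
R1 ← R1 − 1·R2.
R3 ← R3 + 8·R2.
Row 3 reduces to 0 = 1/2, a contradiction. The system is inconsistent.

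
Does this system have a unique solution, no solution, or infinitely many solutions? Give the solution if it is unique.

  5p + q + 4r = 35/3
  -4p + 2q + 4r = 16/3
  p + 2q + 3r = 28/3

p = 1, q = 8/3, r = 1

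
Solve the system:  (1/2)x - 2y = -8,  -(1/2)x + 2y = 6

no solution

Row-reduce:
R1 ← R1 / (1/2).
R2 ← R2 + 1/2·R1.
Row 2 reduces to 0 = -2, a contradiction. The system is inconsistent.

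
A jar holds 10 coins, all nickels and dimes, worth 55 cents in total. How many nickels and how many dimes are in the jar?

Let n = nickels, d = dimes.
  n + d = 10
  5n + 10d = 55
Row-reduce the augmented matrix:
R2 ← R2 − 5·R1.
R2 ← R2 / (5).
R1 ← R1 − 1·R2.
Reading off the reduced rows gives n = 9, d = 1.

nickels: 9, dimes: 1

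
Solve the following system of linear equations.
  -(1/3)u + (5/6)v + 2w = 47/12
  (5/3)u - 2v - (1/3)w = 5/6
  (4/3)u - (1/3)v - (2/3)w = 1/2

Row-reduce the augmented matrix:
R1 ← R1 / (-1/3).
R2 ← R2 − 5/3·R1.
R3 ← R3 − 4/3·R1.
R2 ← R2 / (13/6).
R1 ← R1 + 5/2·R2.
R3 ← R3 − 3·R2.
R3 ← R3 / (-236/39).
R1 ← R1 − 67/13·R3.
R2 ← R2 − 58/13·R3.
Reading off the reduced rows gives u = 3/2, v = 1/2, w = 2.

u = 3/2, v = 1/2, w = 2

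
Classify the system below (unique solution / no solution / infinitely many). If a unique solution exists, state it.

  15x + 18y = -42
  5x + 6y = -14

Row-reduce:
R1 ← R1 / (15).
R2 ← R2 − 5·R1.
Rank is 1 with 2 unknowns, leaving y free.

infinitely many solutions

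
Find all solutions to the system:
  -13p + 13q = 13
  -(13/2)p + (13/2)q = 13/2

infinitely many solutions

Row-reduce:
R1 ← R1 / (-13).
R2 ← R2 + 13/2·R1.
Rank is 1 with 2 unknowns, leaving q free.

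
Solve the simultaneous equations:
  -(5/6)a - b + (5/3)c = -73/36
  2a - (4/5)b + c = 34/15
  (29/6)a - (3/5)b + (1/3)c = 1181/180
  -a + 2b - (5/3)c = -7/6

a = 4/3, b = -3/4, c = -1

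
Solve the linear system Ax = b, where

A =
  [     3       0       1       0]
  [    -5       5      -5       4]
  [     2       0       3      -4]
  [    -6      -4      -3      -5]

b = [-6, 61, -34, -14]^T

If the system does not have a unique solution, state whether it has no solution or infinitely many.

x_1 = 0, x_2 = 3, x_3 = -6, x_4 = 4

Row-reduce the augmented matrix:
R1 ← R1 / (3).
R2 ← R2 + 5·R1.
R3 ← R3 − 2·R1.
R4 ← R4 + 6·R1.
R2 ← R2 / (5).
R4 ← R4 + 4·R2.
R3 ← R3 / (7/3).
R1 ← R1 − 1/3·R3.
R2 ← R2 + 2/3·R3.
R4 ← R4 + 11/3·R3.
R4 ← R4 / (-283/35).
R1 ← R1 − 4/7·R4.
R2 ← R2 + 12/35·R4.
R3 ← R3 + 12/7·R4.
Reading off the reduced rows gives x_1 = 0, x_2 = 3, x_3 = -6, x_4 = 4.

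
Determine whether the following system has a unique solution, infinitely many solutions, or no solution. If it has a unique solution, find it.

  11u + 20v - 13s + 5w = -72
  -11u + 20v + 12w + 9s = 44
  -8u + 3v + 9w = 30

Row-reduce:
R1 ← R1 / (11).
R2 ← R2 + 11·R1.
R3 ← R3 + 8·R1.
R2 ← R2 / (40).
R1 ← R1 − 20/11·R2.
R3 ← R3 − 193/11·R2.
R3 ← R3 / (2279/440).
R1 ← R1 + 7/22·R3.
R2 ← R2 − 17/40·R3.
Rank is 3 with 4 unknowns, leaving s free.

infinitely many solutions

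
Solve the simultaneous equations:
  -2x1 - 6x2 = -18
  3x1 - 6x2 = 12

Row-reduce the augmented matrix:
R1 ← R1 / (-2).
R2 ← R2 − 3·R1.
R2 ← R2 / (-15).
R1 ← R1 − 3·R2.
Reading off the reduced rows gives x1 = 6, x2 = 1.

x1 = 6, x2 = 1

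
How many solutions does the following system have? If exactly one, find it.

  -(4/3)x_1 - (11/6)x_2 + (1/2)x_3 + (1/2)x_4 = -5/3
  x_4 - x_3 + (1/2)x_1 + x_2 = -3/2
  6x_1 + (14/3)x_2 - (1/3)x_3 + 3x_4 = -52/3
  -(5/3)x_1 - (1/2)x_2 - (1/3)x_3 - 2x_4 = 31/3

Row-reduce:
R1 ← R1 / (-4/3).
R2 ← R2 − 1/2·R1.
R3 ← R3 − 6·R1.
R4 ← R4 + 5/3·R1.
R2 ← R2 / (5/16).
R1 ← R1 − 11/8·R2.
R3 ← R3 + 43/12·R2.
R4 ← R4 − 43/24·R2.
R3 ← R3 / (-37/5).
R1 ← R1 − 16/5·R3.
R2 ← R2 + 13/5·R3.
R4 ← R4 − 37/10·R3.
Rank is 3 with 4 unknowns, leaving x_4 free.

infinitely many solutions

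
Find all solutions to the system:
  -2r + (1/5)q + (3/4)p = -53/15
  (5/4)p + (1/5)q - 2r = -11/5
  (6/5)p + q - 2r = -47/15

Row-reduce the augmented matrix:
R1 ← R1 / (3/4).
R2 ← R2 − 5/4·R1.
R3 ← R3 − 6/5·R1.
R2 ← R2 / (-2/15).
R1 ← R1 − 4/15·R2.
R3 ← R3 − 17/25·R2.
R3 ← R3 / (8).
R2 ← R2 + 10·R3.
Reading off the reduced rows gives p = 8/3, q = -1, r = 8/3.

p = 8/3, q = -1, r = 8/3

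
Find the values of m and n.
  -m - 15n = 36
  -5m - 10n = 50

From equation 1: m = -36 − 15·n.
Substitute into equation 2 and solve: n = -2.
Then m = -6.

m = -6, n = -2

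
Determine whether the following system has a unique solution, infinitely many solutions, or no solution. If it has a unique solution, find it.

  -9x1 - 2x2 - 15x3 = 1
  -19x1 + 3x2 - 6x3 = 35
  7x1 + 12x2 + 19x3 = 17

Row-reduce the augmented matrix:
R1 ← R1 / (-9).
R2 ← R2 + 19·R1.
R3 ← R3 − 7·R1.
R2 ← R2 / (65/9).
R1 ← R1 − 2/9·R2.
R3 ← R3 − 94/9·R2.
R3 ← R3 / (-1936/65).
R1 ← R1 − 57/65·R3.
R2 ← R2 − 231/65·R3.
Reading off the reduced rows gives x1 = -2, x2 = 1, x3 = 1.

x1 = -2, x2 = 1, x3 = 1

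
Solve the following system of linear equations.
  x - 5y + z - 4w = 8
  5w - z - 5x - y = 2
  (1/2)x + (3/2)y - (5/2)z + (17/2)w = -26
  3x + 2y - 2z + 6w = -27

Row-reduce:
R2 ← R2 + 5·R1.
R3 ← R3 − 1/2·R1.
R4 ← R4 − 3·R1.
R2 ← R2 / (-26).
R1 ← R1 + 5·R2.
R3 ← R3 − 4·R2.
R4 ← R4 − 17·R2.
R3 ← R3 / (-31/13).
R1 ← R1 − 3/13·R3.
R2 ← R2 + 2/13·R3.
R4 ← R4 + 31/13·R3.
Rank is 3 with 4 unknowns, leaving w free.

infinitely many solutions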